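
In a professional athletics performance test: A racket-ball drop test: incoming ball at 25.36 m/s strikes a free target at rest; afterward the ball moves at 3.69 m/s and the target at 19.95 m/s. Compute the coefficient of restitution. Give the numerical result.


e = (v2_after - v1_after) / (v1_before - v2_before)
Numerator = 19.95 - 3.69 = 16.26
Denominator = 25.36 - 0 = 25.36
e = 16.26 / 25.36 = 0.6412

0.6412


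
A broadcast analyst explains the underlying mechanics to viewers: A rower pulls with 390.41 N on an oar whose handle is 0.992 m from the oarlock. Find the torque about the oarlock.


tau = F * d
tau = 390.41 * 0.992
tau = 387.2867 N*m

387.2867 N*m


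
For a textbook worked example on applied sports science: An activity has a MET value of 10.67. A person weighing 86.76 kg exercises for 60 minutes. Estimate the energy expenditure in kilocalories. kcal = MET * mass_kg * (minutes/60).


kcal = MET * mass * time_hr
Convert time: 60 min = 1 hr
kcal = 10.67 * 86.76 * 1
kcal = 925.7292 kcal

925.7292 kcal


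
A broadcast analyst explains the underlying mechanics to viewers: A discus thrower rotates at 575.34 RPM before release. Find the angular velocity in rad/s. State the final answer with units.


omega = RPM * 2 * pi / 60
omega = 575.34 * 2 * 3.14159 / 60
omega = 3614.9678 / 60 = 60.2495 rad/s

60.2495 rad/s


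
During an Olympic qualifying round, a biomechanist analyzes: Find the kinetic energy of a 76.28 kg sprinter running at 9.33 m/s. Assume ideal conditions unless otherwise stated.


KE = 0.5 * m * v^2
KE = 0.5 * 76.28 * 9.33^2
KE = 0.5 * 76.28 * 87.0489 = 3320.045 J

3320.045 J


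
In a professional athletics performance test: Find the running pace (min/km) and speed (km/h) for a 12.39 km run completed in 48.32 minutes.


Pace = time / distance = 48.32 min / 12.39 km = 3.8999 min/km
Speed = distance / time_in_hours = 12.39 / 0.8053 hr
Speed = 15.3849 km/h

3.8999 min/km, 15.3849 km/h


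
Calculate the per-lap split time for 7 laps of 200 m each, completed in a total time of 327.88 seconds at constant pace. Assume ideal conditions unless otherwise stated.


Split time = total_time / n_laps = 327.88 / 7
Split time = 46.84 s per lap

46.84 s


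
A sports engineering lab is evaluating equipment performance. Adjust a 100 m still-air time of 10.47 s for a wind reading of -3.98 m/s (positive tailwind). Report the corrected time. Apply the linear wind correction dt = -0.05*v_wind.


dt = -0.05 * v_wind = -0.05 * -3.98 = 0.199 s
t_corrected = t_still + dt = 10.47 + (0.199)
t_corrected = 10.669 s

10.669 s


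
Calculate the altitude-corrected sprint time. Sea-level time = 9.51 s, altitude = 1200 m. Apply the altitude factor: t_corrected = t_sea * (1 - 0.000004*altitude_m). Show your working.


Correction factor = 1 - 0.000004 * 1200 = 0.9952
t_corrected = t_sea * factor = 9.51 * 0.9952
t_corrected = 9.4644 s

9.4644 s


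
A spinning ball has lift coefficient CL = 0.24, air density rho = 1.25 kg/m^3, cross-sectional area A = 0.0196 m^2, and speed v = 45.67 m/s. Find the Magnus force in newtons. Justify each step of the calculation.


FM = 0.5 * CL * rho * A * v^2
FM = 0.5 * 0.24 * 1.25 * 0.0196 * 45.67^2
v^2 = 2085.7489
FM = 0.5 * 0.24 * 1.25 * 0.0196 * 2085.7489 = 6.1321 N

6.1321 N


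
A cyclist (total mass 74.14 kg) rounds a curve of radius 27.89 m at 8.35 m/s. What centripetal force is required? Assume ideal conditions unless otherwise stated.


Fc = m * v^2 / r
v^2 = 8.35^2 = 69.7225
Fc = 74.14 * 69.7225 / 27.89
Fc = 5169.2261 / 27.89 = 185.3434 N

185.3434 N


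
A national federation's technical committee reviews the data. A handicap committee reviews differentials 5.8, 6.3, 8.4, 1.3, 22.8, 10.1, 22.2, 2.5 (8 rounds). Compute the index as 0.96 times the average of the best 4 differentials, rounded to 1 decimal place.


All differentials: 5.8, 6.3, 8.4, 1.3, 22.8, 10.1, 22.2, 2.5
Sorted: 1.3, 2.5, 5.8, 6.3, 8.4, 10.1, 22.2, 22.8
Best 4: 1.3, 2.5, 5.8, 6.3
Average of best = 15.9 / 4 = 3.975
Raw index = 3.975 * 0.96 = 3.816
Handicap index = round(3.816, 1) = 3.8

3.8


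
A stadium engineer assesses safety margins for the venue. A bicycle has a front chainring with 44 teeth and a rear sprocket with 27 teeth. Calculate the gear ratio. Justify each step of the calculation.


GR = front_teeth / rear_teeth
GR = 44 / 27
GR = 1.6296

1.6296


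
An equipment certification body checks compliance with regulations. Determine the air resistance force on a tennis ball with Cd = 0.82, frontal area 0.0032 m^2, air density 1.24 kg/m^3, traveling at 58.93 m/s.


Fd = 0.5 * Cd * rho * A * v^2
Fd = 0.5 * 0.82 * 1.24 * 0.0032 * 58.93^2
v^2 = 3472.7449
Fd = 0.5 * 0.82 * 1.24 * 0.0032 * 3472.7449 = 5.6497 N

5.6497 N


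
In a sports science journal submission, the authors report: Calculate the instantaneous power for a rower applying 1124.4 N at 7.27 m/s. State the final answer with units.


P = F * v
P = 1124.4 * 7.27
P = 8174.388 W

8174.388 W


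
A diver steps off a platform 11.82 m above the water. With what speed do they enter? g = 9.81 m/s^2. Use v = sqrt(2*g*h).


v = sqrt(2 * g * h)
v = sqrt(2 * 9.81 * 11.82)
v = sqrt(231.9084) = 15.2285 m/s

15.2285 m/s


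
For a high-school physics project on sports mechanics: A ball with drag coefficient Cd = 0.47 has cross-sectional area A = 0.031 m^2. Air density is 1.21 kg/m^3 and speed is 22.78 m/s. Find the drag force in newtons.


Fd = 0.5 * Cd * rho * A * v^2
Fd = 0.5 * 0.47 * 1.21 * 0.031 * 22.78^2
v^2 = 518.9284
Fd = 0.5 * 0.47 * 1.21 * 0.031 * 518.9284 = 4.5743 N

4.5743 N


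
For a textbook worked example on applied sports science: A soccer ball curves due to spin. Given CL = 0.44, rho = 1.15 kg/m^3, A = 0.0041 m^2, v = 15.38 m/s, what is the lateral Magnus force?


FM = 0.5 * CL * rho * A * v^2
FM = 0.5 * 0.44 * 1.15 * 0.0041 * 15.38^2
v^2 = 236.5444
FM = 0.5 * 0.44 * 1.15 * 0.0041 * 236.5444 = 0.2454 N

0.2454 N


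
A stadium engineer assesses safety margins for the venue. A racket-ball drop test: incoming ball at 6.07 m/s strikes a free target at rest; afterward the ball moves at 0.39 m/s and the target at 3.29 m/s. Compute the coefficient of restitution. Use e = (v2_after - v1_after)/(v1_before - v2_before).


e = (v2_after - v1_after) / (v1_before - v2_before)
Numerator = 3.29 - 0.39 = 2.9
Denominator = 6.07 - 0 = 6.07
e = 2.9 / 6.07 = 0.4778

0.4778


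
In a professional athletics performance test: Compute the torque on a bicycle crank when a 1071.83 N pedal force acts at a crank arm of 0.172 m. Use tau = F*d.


tau = F * d
tau = 1071.83 * 0.172
tau = 184.3548 N*m

184.3548 N*m


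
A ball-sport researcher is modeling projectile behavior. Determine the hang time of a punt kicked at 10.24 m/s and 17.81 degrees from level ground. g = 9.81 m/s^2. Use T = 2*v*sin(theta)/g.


T = 2*v*sin(theta)/g
sin(theta) = sin(17.81 deg) = 0.3059
T = 2*10.24*0.3059 / 9.81
T = 6.264 / 9.81 = 0.6385 s

0.6385 s


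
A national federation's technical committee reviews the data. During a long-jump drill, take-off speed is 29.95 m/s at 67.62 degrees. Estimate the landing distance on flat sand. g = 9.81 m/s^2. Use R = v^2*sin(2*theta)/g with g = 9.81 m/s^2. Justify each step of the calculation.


R = v^2 * sin(2*theta) / g
Convert angle to radians: theta = 67.62 deg = 1.1802 rad
sin(2*theta) = sin(2.3604) = 0.7041
R = 29.95^2 * 0.7041 / 9.81
R = 897.0025 * 0.7041 / 9.81 = 64.3847 m

64.3847 m


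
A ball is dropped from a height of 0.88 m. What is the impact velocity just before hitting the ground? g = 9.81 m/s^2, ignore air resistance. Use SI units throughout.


v = sqrt(2 * g * h)
v = sqrt(2 * 9.81 * 0.88)
v = sqrt(17.2656) = 4.1552 m/s

4.1552 m/s


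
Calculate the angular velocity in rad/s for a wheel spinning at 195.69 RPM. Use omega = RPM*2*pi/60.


omega = RPM * 2 * pi / 60
omega = 195.69 * 2 * 3.14159 / 60
omega = 1229.5565 / 60 = 20.4926 rad/s

20.4926 rad/s


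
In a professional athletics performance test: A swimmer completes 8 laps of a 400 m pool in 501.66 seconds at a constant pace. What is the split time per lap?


Split time = total_time / n_laps = 501.66 / 8
Split time = 62.7075 s per lap

62.7075 s


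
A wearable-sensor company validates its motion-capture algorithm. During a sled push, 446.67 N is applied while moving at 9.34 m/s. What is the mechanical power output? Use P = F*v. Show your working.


P = F * v
P = 446.67 * 9.34
P = 4171.8978 W

4171.8978 W


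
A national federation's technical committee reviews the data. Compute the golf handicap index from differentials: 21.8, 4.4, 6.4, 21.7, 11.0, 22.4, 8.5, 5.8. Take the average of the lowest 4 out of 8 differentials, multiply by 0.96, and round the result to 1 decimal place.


All differentials: 21.8, 4.4, 6.4, 21.7, 11.0, 22.4, 8.5, 5.8
Sorted: 4.4, 5.8, 6.4, 8.5, 11.0, 21.7, 21.8, 22.4
Best 4: 4.4, 5.8, 6.4, 8.5
Average of best = 25.1 / 4 = 6.275
Raw index = 6.275 * 0.96 = 6.024
Handicap index = round(6.024, 1) = 6.0

6.0


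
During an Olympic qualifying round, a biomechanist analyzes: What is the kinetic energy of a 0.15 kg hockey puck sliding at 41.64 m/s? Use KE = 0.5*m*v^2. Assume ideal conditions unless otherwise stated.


KE = 0.5 * m * v^2
KE = 0.5 * 0.15 * 41.64^2
KE = 0.5 * 0.15 * 1733.8896 = 130.0417 J

130.0417 J


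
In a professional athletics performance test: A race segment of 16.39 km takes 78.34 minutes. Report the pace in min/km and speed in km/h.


Pace = time / distance = 78.34 min / 16.39 km = 4.7797 min/km
Speed = distance / time_in_hours = 16.39 / 1.3057 hr
Speed = 12.553 km/h

4.7797 min/km, 12.553 km/h


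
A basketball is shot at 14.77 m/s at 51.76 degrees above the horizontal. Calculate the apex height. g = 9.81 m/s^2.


H = (v*sin(theta))^2 / (2*g)
vy = v*sin(theta) = 14.77 * sin(51.76 deg) = 11.6007 m/s
H = vy^2 / (2*g) = 134.5769 / (2*9.81)
H = 134.5769 / 19.62 = 6.8592 m

6.8592 m


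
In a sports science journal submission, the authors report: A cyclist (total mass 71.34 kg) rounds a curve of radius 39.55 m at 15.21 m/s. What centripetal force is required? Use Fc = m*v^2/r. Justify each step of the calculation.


Fc = m * v^2 / r
v^2 = 15.21^2 = 231.3441
Fc = 71.34 * 231.3441 / 39.55
Fc = 16504.0881 / 39.55 = 417.2968 N

417.2968 N


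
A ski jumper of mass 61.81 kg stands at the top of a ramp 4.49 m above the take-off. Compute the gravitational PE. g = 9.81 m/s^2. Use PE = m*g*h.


PE = m * g * h
PE = 61.81 * 9.81 * 4.49
PE = 606.3561 * 4.49 = 2722.5389 J

2722.5389 J


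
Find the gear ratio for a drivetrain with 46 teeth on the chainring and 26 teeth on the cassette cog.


GR = front_teeth / rear_teeth
GR = 46 / 26
GR = 1.7692

1.7692


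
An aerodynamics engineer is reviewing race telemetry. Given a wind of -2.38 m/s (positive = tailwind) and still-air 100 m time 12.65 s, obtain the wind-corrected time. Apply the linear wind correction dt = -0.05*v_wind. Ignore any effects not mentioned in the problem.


dt = -0.05 * v_wind = -0.05 * -2.38 = 0.119 s
t_corrected = t_still + dt = 12.65 + (0.119)
t_corrected = 12.769 s

12.769 s


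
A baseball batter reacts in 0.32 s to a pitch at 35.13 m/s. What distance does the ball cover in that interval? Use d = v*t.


d = v * t
d = 35.13 * 0.32
d = 11.2416 m

11.2416 m


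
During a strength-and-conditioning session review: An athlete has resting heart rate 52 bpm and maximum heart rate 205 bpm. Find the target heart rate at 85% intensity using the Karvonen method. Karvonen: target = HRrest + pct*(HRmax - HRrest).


Target = HRrest + pct*(HRmax - HRrest)
Heart rate reserve = HRmax - HRrest = 205 - 52 = 153 bpm
Fraction = 85% = 0.85
Target = 52 + 0.85 * 153
Target = 52 + 130.05 = 182.05 bpm

182.05 bpm


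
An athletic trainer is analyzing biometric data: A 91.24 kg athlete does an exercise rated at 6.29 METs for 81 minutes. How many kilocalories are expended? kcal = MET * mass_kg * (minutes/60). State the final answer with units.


kcal = MET * mass * time_hr
Convert time: 81 min = 1.35 hr
kcal = 6.29 * 91.24 * 1.35
kcal = 774.7645 kcal

774.7645 kcal


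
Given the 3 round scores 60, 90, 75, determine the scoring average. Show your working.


Average = sum / n
Sum = 225
Average = 225 / 3 = 75

75


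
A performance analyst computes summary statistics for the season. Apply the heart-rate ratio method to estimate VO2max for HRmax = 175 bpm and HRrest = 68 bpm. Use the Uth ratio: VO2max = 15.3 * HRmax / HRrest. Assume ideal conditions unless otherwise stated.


VO2max = 15.3 * HRmax / HRrest
VO2max = 15.3 * 175 / 68
VO2max = 2677.5 / 68 = 39.375 mL/kg/min

39.375 mL/kg/min


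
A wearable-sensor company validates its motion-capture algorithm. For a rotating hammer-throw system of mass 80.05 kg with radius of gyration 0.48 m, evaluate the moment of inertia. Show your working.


I = m * k^2
I = 80.05 * 0.48^2
I = 80.05 * 0.2304 = 18.4435 kg*m^2

18.4435 kg*m^2


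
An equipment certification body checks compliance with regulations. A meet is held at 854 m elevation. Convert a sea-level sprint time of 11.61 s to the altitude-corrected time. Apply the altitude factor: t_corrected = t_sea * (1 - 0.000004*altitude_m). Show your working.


Correction factor = 1 - 0.000004 * 854 = 0.996584
t_corrected = t_sea * factor = 11.61 * 0.996584
t_corrected = 11.5703 s

11.5703 s


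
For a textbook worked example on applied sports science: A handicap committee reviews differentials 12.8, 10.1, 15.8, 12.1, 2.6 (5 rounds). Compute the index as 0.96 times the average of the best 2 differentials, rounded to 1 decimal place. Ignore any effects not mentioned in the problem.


All differentials: 12.8, 10.1, 15.8, 12.1, 2.6
Sorted: 2.6, 10.1, 12.1, 12.8, 15.8
Best 2: 2.6, 10.1
Average of best = 12.7 / 2 = 6.35
Raw index = 6.35 * 0.96 = 6.096
Handicap index = round(6.096, 1) = 6.1

6.1


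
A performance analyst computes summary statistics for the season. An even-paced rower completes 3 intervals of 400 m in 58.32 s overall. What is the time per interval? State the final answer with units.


Split time = total_time / n_laps = 58.32 / 3
Split time = 19.44 s per lap

19.44 s


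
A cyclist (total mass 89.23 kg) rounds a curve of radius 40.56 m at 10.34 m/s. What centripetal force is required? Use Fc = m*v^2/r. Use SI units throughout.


Fc = m * v^2 / r
v^2 = 10.34^2 = 106.9156
Fc = 89.23 * 106.9156 / 40.56
Fc = 9540.079 / 40.56 = 235.209 N

235.209 N


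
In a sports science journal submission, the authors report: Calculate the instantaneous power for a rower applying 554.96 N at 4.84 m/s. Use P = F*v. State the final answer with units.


P = F * v
P = 554.96 * 4.84
P = 2686.0064 W

2686.0064 W


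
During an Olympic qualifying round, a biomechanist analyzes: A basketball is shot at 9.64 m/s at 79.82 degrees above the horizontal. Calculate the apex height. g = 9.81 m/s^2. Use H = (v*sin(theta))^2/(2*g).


H = (v*sin(theta))^2 / (2*g)
vy = v*sin(theta) = 9.64 * sin(79.82 deg) = 9.4882 m/s
H = vy^2 / (2*g) = 90.0267 / (2*9.81)
H = 90.0267 / 19.62 = 4.5885 m

4.5885 m


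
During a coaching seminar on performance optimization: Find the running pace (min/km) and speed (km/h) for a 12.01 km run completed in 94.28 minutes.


Pace = time / distance = 94.28 min / 12.01 km = 7.8501 min/km
Speed = distance / time_in_hours = 12.01 / 1.5713 hr
Speed = 7.6432 km/h

7.8501 min/km, 7.6432 km/h


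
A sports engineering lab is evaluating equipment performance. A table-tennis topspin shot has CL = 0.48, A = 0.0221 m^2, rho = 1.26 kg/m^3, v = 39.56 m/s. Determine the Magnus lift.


FM = 0.5 * CL * rho * A * v^2
FM = 0.5 * 0.48 * 1.26 * 0.0221 * 39.56^2
v^2 = 1564.9936
FM = 0.5 * 0.48 * 1.26 * 0.0221 * 1564.9936 = 10.4589 N

10.4589 N


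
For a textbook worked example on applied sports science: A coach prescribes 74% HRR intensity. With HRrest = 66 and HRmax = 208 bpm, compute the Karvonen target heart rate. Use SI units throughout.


Target = HRrest + pct*(HRmax - HRrest)
Heart rate reserve = HRmax - HRrest = 208 - 66 = 142 bpm
Fraction = 74% = 0.74
Target = 66 + 0.74 * 142
Target = 66 + 105.08 = 171.08 bpm

171.08 bpm


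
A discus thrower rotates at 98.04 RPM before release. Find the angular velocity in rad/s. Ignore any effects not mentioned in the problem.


omega = RPM * 2 * pi / 60
omega = 98.04 * 2 * 3.14159 / 60
omega = 616.0035 / 60 = 10.2667 rad/s

10.2667 rad/s


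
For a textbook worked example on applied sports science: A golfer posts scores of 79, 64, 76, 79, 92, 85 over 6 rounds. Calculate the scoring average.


Average = sum / n
Sum = 475
Average = 475 / 6 = 79.1667

79.1667


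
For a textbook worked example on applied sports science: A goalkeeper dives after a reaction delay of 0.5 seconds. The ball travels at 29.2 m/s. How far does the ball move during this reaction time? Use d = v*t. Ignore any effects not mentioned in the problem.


d = v * t
d = 29.2 * 0.5
d = 14.6 m

14.6 m


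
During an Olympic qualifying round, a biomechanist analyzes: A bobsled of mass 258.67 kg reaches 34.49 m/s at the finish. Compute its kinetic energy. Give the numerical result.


KE = 0.5 * m * v^2
KE = 0.5 * 258.67 * 34.49^2
KE = 0.5 * 258.67 * 1189.5601 = 153851.7555 J

153851.7555 J


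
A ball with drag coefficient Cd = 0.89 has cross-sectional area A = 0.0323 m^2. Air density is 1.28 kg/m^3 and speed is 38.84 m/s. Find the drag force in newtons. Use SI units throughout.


Fd = 0.5 * Cd * rho * A * v^2
Fd = 0.5 * 0.89 * 1.28 * 0.0323 * 38.84^2
v^2 = 1508.5456
Fd = 0.5 * 0.89 * 1.28 * 0.0323 * 1508.5456 = 27.7543 N

27.7543 N


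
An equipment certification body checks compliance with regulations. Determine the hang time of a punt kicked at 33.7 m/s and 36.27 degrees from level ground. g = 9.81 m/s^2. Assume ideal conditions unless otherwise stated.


T = 2*v*sin(theta)/g
sin(theta) = sin(36.27 deg) = 0.5916
T = 2*33.7*0.5916 / 9.81
T = 39.8732 / 9.81 = 4.0646 s

4.0646 s


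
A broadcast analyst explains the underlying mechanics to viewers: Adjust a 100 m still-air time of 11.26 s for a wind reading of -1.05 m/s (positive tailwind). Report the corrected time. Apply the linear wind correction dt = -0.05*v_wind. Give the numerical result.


dt = -0.05 * v_wind = -0.05 * -1.05 = 0.0525 s
t_corrected = t_still + dt = 11.26 + (0.0525)
t_corrected = 11.3125 s

11.3125 s


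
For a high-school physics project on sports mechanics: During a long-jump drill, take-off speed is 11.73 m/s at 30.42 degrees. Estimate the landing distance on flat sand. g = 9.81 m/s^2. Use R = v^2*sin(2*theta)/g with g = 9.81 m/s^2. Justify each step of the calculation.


R = v^2 * sin(2*theta) / g
Convert angle to radians: theta = 30.42 deg = 0.5309 rad
sin(2*theta) = sin(1.0619) = 0.8733
R = 11.73^2 * 0.8733 / 9.81
R = 137.5929 * 0.8733 / 9.81 = 12.2482 m

12.2482 m


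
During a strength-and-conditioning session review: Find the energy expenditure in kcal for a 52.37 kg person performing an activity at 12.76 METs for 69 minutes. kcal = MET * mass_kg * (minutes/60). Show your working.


kcal = MET * mass * time_hr
Convert time: 69 min = 1.15 hr
kcal = 12.76 * 52.37 * 1.15
kcal = 768.4774 kcal

768.4774 kcal


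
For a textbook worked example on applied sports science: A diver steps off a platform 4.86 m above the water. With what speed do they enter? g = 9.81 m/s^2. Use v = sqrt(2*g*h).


v = sqrt(2 * g * h)
v = sqrt(2 * 9.81 * 4.86)
v = sqrt(95.3532) = 9.7649 m/s

9.7649 m/s


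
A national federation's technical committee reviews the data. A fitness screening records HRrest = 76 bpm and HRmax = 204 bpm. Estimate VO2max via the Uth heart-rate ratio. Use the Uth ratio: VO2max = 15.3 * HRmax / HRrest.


VO2max = 15.3 * HRmax / HRrest
VO2max = 15.3 * 204 / 76
VO2max = 3121.2 / 76 = 41.0684 mL/kg/min

41.0684 mL/kg/min


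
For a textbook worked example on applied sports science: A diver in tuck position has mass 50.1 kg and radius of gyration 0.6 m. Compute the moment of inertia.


I = m * k^2
I = 50.1 * 0.6^2
I = 50.1 * 0.36 = 18.036 kg*m^2

18.036 kg*m^2


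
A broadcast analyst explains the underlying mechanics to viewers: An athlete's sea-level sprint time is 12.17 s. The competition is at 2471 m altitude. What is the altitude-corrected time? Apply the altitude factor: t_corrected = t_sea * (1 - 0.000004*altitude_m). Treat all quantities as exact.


Correction factor = 1 - 0.000004 * 2471 = 0.990116
t_corrected = t_sea * factor = 12.17 * 0.990116
t_corrected = 12.0497 s

12.0497 s


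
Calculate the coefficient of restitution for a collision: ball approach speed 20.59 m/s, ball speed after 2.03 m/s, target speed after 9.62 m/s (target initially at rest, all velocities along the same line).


e = (v2_after - v1_after) / (v1_before - v2_before)
Numerator = 9.62 - 2.03 = 7.59
Denominator = 20.59 - 0 = 20.59
e = 7.59 / 20.59 = 0.3686

0.3686


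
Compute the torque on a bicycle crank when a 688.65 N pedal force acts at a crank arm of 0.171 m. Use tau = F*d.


tau = F * d
tau = 688.65 * 0.171
tau = 117.7592 N*m

117.7592 N*m


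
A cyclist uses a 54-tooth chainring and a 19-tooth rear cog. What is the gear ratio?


GR = front_teeth / rear_teeth
GR = 54 / 19
GR = 2.8421

2.8421


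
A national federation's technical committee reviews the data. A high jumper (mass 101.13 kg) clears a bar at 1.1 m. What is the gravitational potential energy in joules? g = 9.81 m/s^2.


PE = m * g * h
PE = 101.13 * 9.81 * 1.1
PE = 992.0853 * 1.1 = 1091.2938 J

1091.2938 J


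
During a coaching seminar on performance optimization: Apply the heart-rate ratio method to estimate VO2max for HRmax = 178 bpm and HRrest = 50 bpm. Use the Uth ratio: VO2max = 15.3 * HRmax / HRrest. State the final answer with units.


VO2max = 15.3 * HRmax / HRrest
VO2max = 15.3 * 178 / 50
VO2max = 2723.4 / 50 = 54.468 mL/kg/min

54.468 mL/kg/min


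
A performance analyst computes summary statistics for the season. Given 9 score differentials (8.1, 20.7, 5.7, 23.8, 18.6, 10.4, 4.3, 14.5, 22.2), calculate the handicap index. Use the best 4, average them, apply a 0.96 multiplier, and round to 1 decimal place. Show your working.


All differentials: 8.1, 20.7, 5.7, 23.8, 18.6, 10.4, 4.3, 14.5, 22.2
Sorted: 4.3, 5.7, 8.1, 10.4, 14.5, 18.6, 20.7, 22.2, 23.8
Best 4: 4.3, 5.7, 8.1, 10.4
Average of best = 28.5 / 4 = 7.125
Raw index = 7.125 * 0.96 = 6.84
Handicap index = round(6.84, 1) = 6.8

6.8


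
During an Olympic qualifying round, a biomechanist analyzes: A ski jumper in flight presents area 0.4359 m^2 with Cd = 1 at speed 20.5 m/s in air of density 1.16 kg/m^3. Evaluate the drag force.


Fd = 0.5 * Cd * rho * A * v^2
Fd = 0.5 * 1 * 1.16 * 0.4359 * 20.5^2
v^2 = 420.25
Fd = 0.5 * 1 * 1.16 * 0.4359 * 420.25 = 106.2484 N

106.2484 N


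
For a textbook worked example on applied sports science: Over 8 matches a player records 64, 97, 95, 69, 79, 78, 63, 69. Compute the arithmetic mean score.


Average = sum / n
Sum = 614
Average = 614 / 8 = 76.75

76.75


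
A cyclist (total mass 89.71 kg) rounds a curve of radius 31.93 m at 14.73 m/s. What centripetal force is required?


Fc = m * v^2 / r
v^2 = 14.73^2 = 216.9729
Fc = 89.71 * 216.9729 / 31.93
Fc = 19464.6389 / 31.93 = 609.6035 N

609.6035 N


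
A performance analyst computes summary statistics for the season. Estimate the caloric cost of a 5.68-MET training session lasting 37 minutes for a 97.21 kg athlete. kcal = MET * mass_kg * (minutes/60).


kcal = MET * mass * time_hr
Convert time: 37 min = 0.6167 hr
kcal = 5.68 * 97.21 * 0.6167
kcal = 340.4942 kcal

340.4942 kcal


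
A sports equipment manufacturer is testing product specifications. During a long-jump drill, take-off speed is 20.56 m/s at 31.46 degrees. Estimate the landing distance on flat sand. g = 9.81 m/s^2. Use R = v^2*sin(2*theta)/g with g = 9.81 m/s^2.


R = v^2 * sin(2*theta) / g
Convert angle to radians: theta = 31.46 deg = 0.5491 rad
sin(2*theta) = sin(1.0982) = 0.8904
R = 20.56^2 * 0.8904 / 9.81
R = 422.7136 * 0.8904 / 9.81 = 38.3662 m

38.3662 m


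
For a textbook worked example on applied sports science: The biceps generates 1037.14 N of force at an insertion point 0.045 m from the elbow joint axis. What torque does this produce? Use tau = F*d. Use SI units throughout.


tau = F * d
tau = 1037.14 * 0.045
tau = 46.6713 N*m

46.6713 N*m


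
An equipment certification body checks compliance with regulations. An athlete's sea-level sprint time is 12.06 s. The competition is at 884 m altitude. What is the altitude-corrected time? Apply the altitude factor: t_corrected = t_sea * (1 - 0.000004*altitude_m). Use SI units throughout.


Correction factor = 1 - 0.000004 * 884 = 0.996464
t_corrected = t_sea * factor = 12.06 * 0.996464
t_corrected = 12.0174 s

12.0174 s


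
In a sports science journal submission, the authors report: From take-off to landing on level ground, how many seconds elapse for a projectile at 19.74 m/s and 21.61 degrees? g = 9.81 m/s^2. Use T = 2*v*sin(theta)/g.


T = 2*v*sin(theta)/g
sin(theta) = sin(21.61 deg) = 0.3683
T = 2*19.74*0.3683 / 9.81
T = 14.54 / 9.81 = 1.4822 s

1.4822 s


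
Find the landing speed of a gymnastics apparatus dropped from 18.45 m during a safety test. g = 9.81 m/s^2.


v = sqrt(2 * g * h)
v = sqrt(2 * 9.81 * 18.45)
v = sqrt(361.989) = 19.026 m/s

19.026 m/s


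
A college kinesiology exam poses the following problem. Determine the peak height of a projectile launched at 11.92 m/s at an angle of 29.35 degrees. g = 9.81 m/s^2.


H = (v*sin(theta))^2 / (2*g)
vy = v*sin(theta) = 11.92 * sin(29.35 deg) = 5.8425 m/s
H = vy^2 / (2*g) = 34.1349 / (2*9.81)
H = 34.1349 / 19.62 = 1.7398 m

1.7398 m


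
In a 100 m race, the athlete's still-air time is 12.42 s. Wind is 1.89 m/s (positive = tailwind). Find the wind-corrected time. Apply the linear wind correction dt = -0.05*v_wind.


dt = -0.05 * v_wind = -0.05 * 1.89 = -0.0945 s
t_corrected = t_still + dt = 12.42 + (-0.0945)
t_corrected = 12.3255 s

12.3255 s


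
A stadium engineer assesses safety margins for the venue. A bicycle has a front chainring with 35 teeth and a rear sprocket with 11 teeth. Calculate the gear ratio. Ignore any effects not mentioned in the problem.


GR = front_teeth / rear_teeth
GR = 35 / 11
GR = 3.1818

3.1818


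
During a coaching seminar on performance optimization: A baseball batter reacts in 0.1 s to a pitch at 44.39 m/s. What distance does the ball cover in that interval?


d = v * t
d = 44.39 * 0.1
d = 4.439 m

4.439 m


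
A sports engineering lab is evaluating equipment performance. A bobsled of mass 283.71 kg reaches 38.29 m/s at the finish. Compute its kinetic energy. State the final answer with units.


KE = 0.5 * m * v^2
KE = 0.5 * 283.71 * 38.29^2
KE = 0.5 * 283.71 * 1466.1241 = 207977.0342 J

207977.0342 J


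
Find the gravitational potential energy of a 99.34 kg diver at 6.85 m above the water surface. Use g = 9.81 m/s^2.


PE = m * g * h
PE = 99.34 * 9.81 * 6.85
PE = 974.5254 * 6.85 = 6675.499 J

6675.499 J


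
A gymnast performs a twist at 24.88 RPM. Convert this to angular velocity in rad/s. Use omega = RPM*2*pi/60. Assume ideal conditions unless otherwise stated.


omega = RPM * 2 * pi / 60
omega = 24.88 * 2 * 3.14159 / 60
omega = 156.3257 / 60 = 2.6054 rad/s

2.6054 rad/s


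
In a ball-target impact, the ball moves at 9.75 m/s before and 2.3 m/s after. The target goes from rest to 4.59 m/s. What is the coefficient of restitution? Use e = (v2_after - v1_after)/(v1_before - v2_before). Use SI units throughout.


e = (v2_after - v1_after) / (v1_before - v2_before)
Numerator = 4.59 - 2.3 = 2.29
Denominator = 9.75 - 0 = 9.75
e = 2.29 / 9.75 = 0.2349

0.2349


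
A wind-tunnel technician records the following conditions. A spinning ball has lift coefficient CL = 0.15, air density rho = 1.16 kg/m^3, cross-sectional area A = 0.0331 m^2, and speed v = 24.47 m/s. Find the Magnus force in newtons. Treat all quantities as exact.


FM = 0.5 * CL * rho * A * v^2
FM = 0.5 * 0.15 * 1.16 * 0.0331 * 24.47^2
v^2 = 598.7809
FM = 0.5 * 0.15 * 1.16 * 0.0331 * 598.7809 = 1.7243 N

1.7243 N


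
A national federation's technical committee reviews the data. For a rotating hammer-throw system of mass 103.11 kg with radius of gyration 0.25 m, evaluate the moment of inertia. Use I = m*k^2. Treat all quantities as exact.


I = m * k^2
I = 103.11 * 0.25^2
I = 103.11 * 0.0625 = 6.4444 kg*m^2

6.4444 kg*m^2


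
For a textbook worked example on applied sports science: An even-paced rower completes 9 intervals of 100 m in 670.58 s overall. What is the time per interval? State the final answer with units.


Split time = total_time / n_laps = 670.58 / 9
Split time = 74.5089 s per lap

74.5089 s


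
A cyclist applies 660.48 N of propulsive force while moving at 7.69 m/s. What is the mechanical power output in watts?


P = F * v
P = 660.48 * 7.69
P = 5079.0912 W

5079.0912 W


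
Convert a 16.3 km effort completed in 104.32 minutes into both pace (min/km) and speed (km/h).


Pace = time / distance = 104.32 min / 16.3 km = 6.4 min/km
Speed = distance / time_in_hours = 16.3 / 1.7387 hr
Speed = 9.375 km/h

6.4 min/km, 9.375 km/h


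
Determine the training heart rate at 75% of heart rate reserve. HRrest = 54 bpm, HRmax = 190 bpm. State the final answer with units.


Target = HRrest + pct*(HRmax - HRrest)
Heart rate reserve = HRmax - HRrest = 190 - 54 = 136 bpm
Fraction = 75% = 0.75
Target = 54 + 0.75 * 136
Target = 54 + 102 = 156 bpm

156 bpm


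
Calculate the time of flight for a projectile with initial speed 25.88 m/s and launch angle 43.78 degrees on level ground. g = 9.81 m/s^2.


T = 2*v*sin(theta)/g
sin(theta) = sin(43.78 deg) = 0.6919
T = 2*25.88*0.6919 / 9.81
T = 35.8123 / 9.81 = 3.6506 s

3.6506 s


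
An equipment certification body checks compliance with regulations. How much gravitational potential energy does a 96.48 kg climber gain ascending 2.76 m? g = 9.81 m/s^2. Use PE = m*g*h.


PE = m * g * h
PE = 96.48 * 9.81 * 2.76
PE = 946.4688 * 2.76 = 2612.2539 J

2612.2539 J


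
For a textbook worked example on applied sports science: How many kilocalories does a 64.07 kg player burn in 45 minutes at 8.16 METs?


kcal = MET * mass * time_hr
Convert time: 45 min = 0.75 hr
kcal = 8.16 * 64.07 * 0.75
kcal = 392.1084 kcal

392.1084 kcal


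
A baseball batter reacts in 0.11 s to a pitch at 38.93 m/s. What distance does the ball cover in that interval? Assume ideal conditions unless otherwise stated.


d = v * t
d = 38.93 * 0.11
d = 4.2823 m

4.2823 m


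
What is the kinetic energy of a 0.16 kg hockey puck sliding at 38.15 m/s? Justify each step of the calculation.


KE = 0.5 * m * v^2
KE = 0.5 * 0.16 * 38.15^2
KE = 0.5 * 0.16 * 1455.4225 = 116.4338 J

116.4338 J


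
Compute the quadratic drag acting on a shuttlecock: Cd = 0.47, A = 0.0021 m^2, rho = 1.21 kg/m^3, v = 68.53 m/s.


Fd = 0.5 * Cd * rho * A * v^2
Fd = 0.5 * 0.47 * 1.21 * 0.0021 * 68.53^2
v^2 = 4696.3609
Fd = 0.5 * 0.47 * 1.21 * 0.0021 * 4696.3609 = 2.8044 N

2.8044 N


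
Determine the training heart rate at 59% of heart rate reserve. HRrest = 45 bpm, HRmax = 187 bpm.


Target = HRrest + pct*(HRmax - HRrest)
Heart rate reserve = HRmax - HRrest = 187 - 45 = 142 bpm
Fraction = 59% = 0.59
Target = 45 + 0.59 * 142
Target = 45 + 83.78 = 128.78 bpm

128.78 bpm


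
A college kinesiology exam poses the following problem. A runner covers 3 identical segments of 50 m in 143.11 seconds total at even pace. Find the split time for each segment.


Split time = total_time / n_laps = 143.11 / 3
Split time = 47.7033 s per lap

47.7033 s


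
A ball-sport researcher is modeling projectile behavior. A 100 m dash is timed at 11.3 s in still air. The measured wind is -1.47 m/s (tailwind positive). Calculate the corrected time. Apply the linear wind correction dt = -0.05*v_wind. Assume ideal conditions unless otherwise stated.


dt = -0.05 * v_wind = -0.05 * -1.47 = 0.0735 s
t_corrected = t_still + dt = 11.3 + (0.0735)
t_corrected = 11.3735 s

11.3735 s


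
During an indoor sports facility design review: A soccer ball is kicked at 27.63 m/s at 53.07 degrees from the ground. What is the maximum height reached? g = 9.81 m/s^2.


H = (v*sin(theta))^2 / (2*g)
vy = v*sin(theta) = 27.63 * sin(53.07 deg) = 22.0866 m/s
H = vy^2 / (2*g) = 487.8178 / (2*9.81)
H = 487.8178 / 19.62 = 24.8633 m

24.8633 m


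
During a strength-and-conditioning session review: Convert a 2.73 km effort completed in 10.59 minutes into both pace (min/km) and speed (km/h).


Pace = time / distance = 10.59 min / 2.73 km = 3.8791 min/km
Speed = distance / time_in_hours = 2.73 / 0.1765 hr
Speed = 15.4674 km/h

3.8791 min/km, 15.4674 km/h


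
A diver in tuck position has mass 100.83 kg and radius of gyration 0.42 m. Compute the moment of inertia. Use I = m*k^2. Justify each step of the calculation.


I = m * k^2
I = 100.83 * 0.42^2
I = 100.83 * 0.1764 = 17.7864 kg*m^2

17.7864 kg*m^2


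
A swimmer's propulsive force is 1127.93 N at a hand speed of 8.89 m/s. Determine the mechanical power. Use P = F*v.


P = F * v
P = 1127.93 * 8.89
P = 10027.2977 W

10027.2977 W


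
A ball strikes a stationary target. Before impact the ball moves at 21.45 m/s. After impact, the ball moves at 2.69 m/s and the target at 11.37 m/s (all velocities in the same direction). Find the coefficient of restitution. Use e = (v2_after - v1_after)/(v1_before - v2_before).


e = (v2_after - v1_after) / (v1_before - v2_before)
Numerator = 11.37 - 2.69 = 8.68
Denominator = 21.45 - 0 = 21.45
e = 8.68 / 21.45 = 0.4047

0.4047


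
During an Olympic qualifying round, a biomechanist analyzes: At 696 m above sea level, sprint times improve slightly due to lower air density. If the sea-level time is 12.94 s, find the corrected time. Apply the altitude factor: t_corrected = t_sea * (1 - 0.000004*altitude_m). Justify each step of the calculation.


Correction factor = 1 - 0.000004 * 696 = 0.997216
t_corrected = t_sea * factor = 12.94 * 0.997216
t_corrected = 12.904 s

12.904 s


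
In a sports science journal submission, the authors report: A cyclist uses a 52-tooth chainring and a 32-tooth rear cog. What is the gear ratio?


GR = front_teeth / rear_teeth
GR = 52 / 32
GR = 1.625

1.625


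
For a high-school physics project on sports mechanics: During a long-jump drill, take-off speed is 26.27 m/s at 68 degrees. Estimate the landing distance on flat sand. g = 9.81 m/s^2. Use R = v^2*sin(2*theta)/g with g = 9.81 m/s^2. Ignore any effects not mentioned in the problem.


R = v^2 * sin(2*theta) / g
Convert angle to radians: theta = 68 deg = 1.1868 rad
sin(2*theta) = sin(2.3736) = 0.6947
R = 26.27^2 * 0.6947 / 9.81
R = 690.1129 * 0.6947 / 9.81 = 48.8678 m

48.8678 m


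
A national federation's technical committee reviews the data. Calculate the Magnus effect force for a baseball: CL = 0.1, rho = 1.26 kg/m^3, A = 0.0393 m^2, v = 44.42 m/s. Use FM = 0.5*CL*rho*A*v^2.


FM = 0.5 * CL * rho * A * v^2
FM = 0.5 * 0.1 * 1.26 * 0.0393 * 44.42^2
v^2 = 1973.1364
FM = 0.5 * 0.1 * 1.26 * 0.0393 * 1973.1364 = 4.8853 N

4.8853 N


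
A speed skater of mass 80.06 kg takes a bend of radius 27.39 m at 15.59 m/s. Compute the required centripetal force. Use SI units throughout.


Fc = m * v^2 / r
v^2 = 15.59^2 = 243.0481
Fc = 80.06 * 243.0481 / 27.39
Fc = 19458.4309 / 27.39 = 710.421 N

710.421 N


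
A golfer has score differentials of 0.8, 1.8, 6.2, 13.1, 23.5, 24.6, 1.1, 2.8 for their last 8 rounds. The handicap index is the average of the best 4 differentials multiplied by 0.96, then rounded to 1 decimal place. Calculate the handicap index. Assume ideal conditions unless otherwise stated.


All differentials: 0.8, 1.8, 6.2, 13.1, 23.5, 24.6, 1.1, 2.8
Sorted: 0.8, 1.1, 1.8, 2.8, 6.2, 13.1, 23.5, 24.6
Best 4: 0.8, 1.1, 1.8, 2.8
Average of best = 6.5 / 4 = 1.625
Raw index = 1.625 * 0.96 = 1.56
Handicap index = round(1.56, 1) = 1.6

1.6


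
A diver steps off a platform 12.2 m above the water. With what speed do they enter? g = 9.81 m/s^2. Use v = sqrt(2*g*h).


v = sqrt(2 * g * h)
v = sqrt(2 * 9.81 * 12.2)
v = sqrt(239.364) = 15.4714 m/s

15.4714 m/s


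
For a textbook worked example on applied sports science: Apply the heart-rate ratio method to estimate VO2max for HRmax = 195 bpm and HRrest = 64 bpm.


VO2max = 15.3 * HRmax / HRrest
VO2max = 15.3 * 195 / 64
VO2max = 2983.5 / 64 = 46.6172 mL/kg/min

46.6172 mL/kg/min


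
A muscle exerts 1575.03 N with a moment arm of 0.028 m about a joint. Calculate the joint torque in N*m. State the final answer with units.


tau = F * d
tau = 1575.03 * 0.028
tau = 44.1008 N*m

44.1008 N*m


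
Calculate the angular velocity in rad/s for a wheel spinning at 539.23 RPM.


omega = RPM * 2 * pi / 60
omega = 539.23 * 2 * 3.14159 / 60
omega = 3388.082 / 60 = 56.468 rad/s

56.468 rad/s


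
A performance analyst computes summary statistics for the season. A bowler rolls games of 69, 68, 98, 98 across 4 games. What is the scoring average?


Average = sum / n
Sum = 333
Average = 333 / 4 = 83.25

83.25


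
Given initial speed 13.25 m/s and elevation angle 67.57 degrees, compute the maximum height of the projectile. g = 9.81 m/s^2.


H = (v*sin(theta))^2 / (2*g)
vy = v*sin(theta) = 13.25 * sin(67.57 deg) = 12.2476 m/s
H = vy^2 / (2*g) = 150.0034 / (2*9.81)
H = 150.0034 / 19.62 = 7.6454 m

7.6454 m


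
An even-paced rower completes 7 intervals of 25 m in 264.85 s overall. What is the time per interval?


Split time = total_time / n_laps = 264.85 / 7
Split time = 37.8357 s per lap

37.8357 s


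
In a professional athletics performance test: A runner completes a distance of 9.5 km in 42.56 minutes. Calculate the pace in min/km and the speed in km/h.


Pace = time / distance = 42.56 min / 9.5 km = 4.48 min/km
Speed = distance / time_in_hours = 9.5 / 0.7093 hr
Speed = 13.3929 km/h

4.48 min/km, 13.3929 km/h


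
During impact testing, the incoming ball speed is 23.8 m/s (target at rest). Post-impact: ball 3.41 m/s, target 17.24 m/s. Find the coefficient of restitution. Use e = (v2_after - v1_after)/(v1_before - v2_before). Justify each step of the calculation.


e = (v2_after - v1_after) / (v1_before - v2_before)
Numerator = 17.24 - 3.41 = 13.83
Denominator = 23.8 - 0 = 23.8
e = 13.83 / 23.8 = 0.5811

0.5811


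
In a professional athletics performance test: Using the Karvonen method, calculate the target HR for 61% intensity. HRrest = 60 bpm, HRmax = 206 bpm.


Target = HRrest + pct*(HRmax - HRrest)
Heart rate reserve = HRmax - HRrest = 206 - 60 = 146 bpm
Fraction = 61% = 0.61
Target = 60 + 0.61 * 146
Target = 60 + 89.06 = 149.06 bpm

149.06 bpm


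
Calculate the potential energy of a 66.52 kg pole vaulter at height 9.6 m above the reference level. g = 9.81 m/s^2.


PE = m * g * h
PE = 66.52 * 9.81 * 9.6
PE = 652.5612 * 9.6 = 6264.5875 J

6264.5875 J


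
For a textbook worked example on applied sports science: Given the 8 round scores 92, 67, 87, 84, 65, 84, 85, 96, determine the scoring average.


Average = sum / n
Sum = 660
Average = 660 / 8 = 82.5

82.5


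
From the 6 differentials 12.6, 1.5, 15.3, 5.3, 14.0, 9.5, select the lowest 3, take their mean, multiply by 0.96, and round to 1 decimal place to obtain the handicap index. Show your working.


All differentials: 12.6, 1.5, 15.3, 5.3, 14.0, 9.5
Sorted: 1.5, 5.3, 9.5, 12.6, 14.0, 15.3
Best 3: 1.5, 5.3, 9.5
Average of best = 16.3 / 3 = 5.4333
Raw index = 5.4333 * 0.96 = 5.216
Handicap index = round(5.216, 1) = 5.2

5.2


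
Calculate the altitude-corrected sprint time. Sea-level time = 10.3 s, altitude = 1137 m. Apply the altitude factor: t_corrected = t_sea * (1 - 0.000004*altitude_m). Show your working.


Correction factor = 1 - 0.000004 * 1137 = 0.995452
t_corrected = t_sea * factor = 10.3 * 0.995452
t_corrected = 10.2532 s

10.2532 s
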